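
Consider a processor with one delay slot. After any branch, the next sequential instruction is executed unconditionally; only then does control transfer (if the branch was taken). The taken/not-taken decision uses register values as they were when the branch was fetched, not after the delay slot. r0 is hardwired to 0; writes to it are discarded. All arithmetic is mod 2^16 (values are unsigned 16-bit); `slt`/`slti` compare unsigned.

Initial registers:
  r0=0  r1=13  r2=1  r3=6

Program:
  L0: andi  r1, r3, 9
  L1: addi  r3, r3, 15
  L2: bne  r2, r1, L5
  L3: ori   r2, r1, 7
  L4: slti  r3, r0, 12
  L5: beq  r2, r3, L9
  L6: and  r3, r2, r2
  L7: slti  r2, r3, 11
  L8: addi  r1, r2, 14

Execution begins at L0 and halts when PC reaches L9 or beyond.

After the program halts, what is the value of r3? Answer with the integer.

PC=0  andi  r1, r3, 9        | r0=0 r1=0 r2=1 r3=6
PC=1  addi  r3, r3, 15       | r0=0 r1=0 r2=1 r3=21
PC=2  bne  r2, r1, L5        | r0=0 r1=0 r2=1 r3=21  [TAKEN]
PC=3  ori   r2, r1, 7        | r0=0 r1=0 r2=7 r3=21
PC=5  beq  r2, r3, L9        | r0=0 r1=0 r2=7 r3=21  [not taken]
PC=6  and  r3, r2, r2        | r0=0 r1=0 r2=7 r3=7
PC=7  slti  r2, r3, 11       | r0=0 r1=0 r2=1 r3=7
PC=8  addi  r1, r2, 14       | r0=0 r1=15 r2=1 r3=7

7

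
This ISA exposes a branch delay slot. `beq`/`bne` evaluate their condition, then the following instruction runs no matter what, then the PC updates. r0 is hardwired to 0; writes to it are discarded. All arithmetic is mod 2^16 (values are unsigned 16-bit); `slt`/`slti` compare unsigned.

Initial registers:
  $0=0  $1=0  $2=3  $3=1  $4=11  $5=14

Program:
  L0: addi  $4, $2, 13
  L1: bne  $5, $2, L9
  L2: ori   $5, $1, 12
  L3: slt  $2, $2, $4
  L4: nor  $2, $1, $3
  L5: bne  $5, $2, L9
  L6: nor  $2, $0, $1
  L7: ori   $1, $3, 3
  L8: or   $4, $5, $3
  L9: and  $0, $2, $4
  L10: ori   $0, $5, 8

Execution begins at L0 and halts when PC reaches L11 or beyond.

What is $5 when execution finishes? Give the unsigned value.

  step pc=0: addi  $4, $2, 13  regs=(0,0,3,1,16,14)
  step pc=1: bne  $5, $2, L9  cond=T  regs=(0,0,3,1,16,14)
  step pc=2: ori   $5, $1, 12  regs=(0,0,3,1,16,12)
  step pc=9: and  $0, $2, $4  regs=(0,0,3,1,16,12)
  step pc=10: ori   $0, $5, 8  regs=(0,0,3,1,16,12)

12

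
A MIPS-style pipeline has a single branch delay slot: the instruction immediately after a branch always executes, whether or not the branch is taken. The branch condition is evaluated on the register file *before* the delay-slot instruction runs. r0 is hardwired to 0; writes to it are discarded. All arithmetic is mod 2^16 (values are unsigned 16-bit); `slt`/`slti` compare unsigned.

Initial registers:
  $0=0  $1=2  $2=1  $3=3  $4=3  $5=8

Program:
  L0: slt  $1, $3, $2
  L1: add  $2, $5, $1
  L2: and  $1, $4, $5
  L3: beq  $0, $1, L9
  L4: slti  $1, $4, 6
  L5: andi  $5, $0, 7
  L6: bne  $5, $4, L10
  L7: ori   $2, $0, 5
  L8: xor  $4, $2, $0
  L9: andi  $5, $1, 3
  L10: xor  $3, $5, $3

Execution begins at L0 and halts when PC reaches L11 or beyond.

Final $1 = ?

1

PC=0  slt  $1, $3, $2        | $0=0 $1=0 $2=1 $3=3 $4=3 $5=8
PC=1  add  $2, $5, $1        | $0=0 $1=0 $2=8 $3=3 $4=3 $5=8
PC=2  and  $1, $4, $5        | $0=0 $1=0 $2=8 $3=3 $4=3 $5=8
PC=3  beq  $0, $1, L9        | $0=0 $1=0 $2=8 $3=3 $4=3 $5=8  [TAKEN]
PC=4  slti  $1, $4, 6        | $0=0 $1=1 $2=8 $3=3 $4=3 $5=8
PC=9  andi  $5, $1, 3        | $0=0 $1=1 $2=8 $3=3 $4=3 $5=1
PC=10 xor  $3, $5, $3        | $0=0 $1=1 $2=8 $3=2 $4=3 $5=1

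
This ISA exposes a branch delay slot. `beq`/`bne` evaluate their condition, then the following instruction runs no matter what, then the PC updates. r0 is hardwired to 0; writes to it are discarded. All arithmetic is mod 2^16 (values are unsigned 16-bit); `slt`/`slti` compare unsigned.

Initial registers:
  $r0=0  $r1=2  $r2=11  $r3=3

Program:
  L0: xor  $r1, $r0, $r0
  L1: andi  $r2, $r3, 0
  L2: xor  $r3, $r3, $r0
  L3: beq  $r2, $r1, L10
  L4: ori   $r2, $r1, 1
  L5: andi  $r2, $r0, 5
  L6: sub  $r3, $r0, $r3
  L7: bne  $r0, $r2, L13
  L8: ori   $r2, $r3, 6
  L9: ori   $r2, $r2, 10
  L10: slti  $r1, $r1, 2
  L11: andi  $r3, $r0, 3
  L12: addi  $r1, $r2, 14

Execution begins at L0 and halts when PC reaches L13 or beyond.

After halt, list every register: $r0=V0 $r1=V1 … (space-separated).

$r0=0 $r1=15 $r2=1 $r3=0

#0 xor  $r1, $r0, $r0 ; 0/0/11/3
#1 andi  $r2, $r3, 0 ; 0/0/0/3
#2 xor  $r3, $r3, $r0 ; 0/0/0/3
#3 beq  $r2, $r1, L10 ; 0/0/0/3 ; →target
#4 ori   $r2, $r1, 1 ; 0/0/1/3
#10 slti  $r1, $r1, 2 ; 0/1/1/3
#11 andi  $r3, $r0, 3 ; 0/1/1/0
#12 addi  $r1, $r2, 14 ; 0/15/1/0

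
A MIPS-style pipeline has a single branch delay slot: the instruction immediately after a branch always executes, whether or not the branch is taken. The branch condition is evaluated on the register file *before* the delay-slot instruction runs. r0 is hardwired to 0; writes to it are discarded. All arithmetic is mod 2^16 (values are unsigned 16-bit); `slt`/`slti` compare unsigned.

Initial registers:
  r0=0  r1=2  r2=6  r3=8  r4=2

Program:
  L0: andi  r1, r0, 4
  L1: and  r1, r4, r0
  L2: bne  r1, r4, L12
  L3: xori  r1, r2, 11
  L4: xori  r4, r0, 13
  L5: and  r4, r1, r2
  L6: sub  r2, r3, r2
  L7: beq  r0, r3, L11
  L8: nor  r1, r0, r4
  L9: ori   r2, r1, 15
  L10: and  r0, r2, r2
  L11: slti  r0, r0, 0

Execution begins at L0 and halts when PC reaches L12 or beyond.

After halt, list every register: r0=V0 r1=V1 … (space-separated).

#0 andi  r1, r0, 4 ; 0/0/6/8/2
#1 and  r1, r4, r0 ; 0/0/6/8/2
#2 bne  r1, r4, L12 ; 0/0/6/8/2 ; →target
#3 xori  r1, r2, 11 ; 0/13/6/8/2

r0=0 r1=13 r2=6 r3=8 r4=2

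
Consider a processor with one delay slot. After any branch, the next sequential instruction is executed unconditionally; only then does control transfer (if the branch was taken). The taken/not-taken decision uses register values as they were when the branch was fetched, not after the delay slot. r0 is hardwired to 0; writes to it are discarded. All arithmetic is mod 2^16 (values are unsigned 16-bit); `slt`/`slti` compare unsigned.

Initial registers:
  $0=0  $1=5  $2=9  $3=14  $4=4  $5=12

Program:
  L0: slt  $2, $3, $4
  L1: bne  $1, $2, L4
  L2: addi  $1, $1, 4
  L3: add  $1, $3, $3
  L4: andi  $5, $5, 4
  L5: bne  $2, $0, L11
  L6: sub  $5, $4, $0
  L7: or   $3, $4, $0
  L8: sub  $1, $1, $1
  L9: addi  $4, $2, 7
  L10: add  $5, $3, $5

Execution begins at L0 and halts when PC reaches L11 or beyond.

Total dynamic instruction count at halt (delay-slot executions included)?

#0 slt  $2, $3, $4 ; 0/5/0/14/4/12
#1 bne  $1, $2, L4 ; 0/5/0/14/4/12 ; →target
#2 addi  $1, $1, 4 ; 0/9/0/14/4/12
#4 andi  $5, $5, 4 ; 0/9/0/14/4/4
#5 bne  $2, $0, L11 ; 0/9/0/14/4/4 ; →fallthru
#6 sub  $5, $4, $0 ; 0/9/0/14/4/4
#7 or   $3, $4, $0 ; 0/9/0/4/4/4
#8 sub  $1, $1, $1 ; 0/0/0/4/4/4
#9 addi  $4, $2, 7 ; 0/0/0/4/7/4
#10 add  $5, $3, $5 ; 0/0/0/4/7/8

10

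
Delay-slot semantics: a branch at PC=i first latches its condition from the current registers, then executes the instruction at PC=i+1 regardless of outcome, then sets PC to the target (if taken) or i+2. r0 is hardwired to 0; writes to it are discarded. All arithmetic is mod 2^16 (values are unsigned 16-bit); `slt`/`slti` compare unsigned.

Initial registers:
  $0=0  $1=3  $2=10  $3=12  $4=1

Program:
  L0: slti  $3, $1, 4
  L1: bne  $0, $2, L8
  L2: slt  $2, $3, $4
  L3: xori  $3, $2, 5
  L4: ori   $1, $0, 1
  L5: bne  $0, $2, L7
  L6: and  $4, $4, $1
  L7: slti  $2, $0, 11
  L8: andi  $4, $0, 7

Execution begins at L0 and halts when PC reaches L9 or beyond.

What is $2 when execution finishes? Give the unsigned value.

[0] slti  $3, $1, 4  →  {$0:0, $1:3, $2:10, $3:1, $4:1}
[1] bne  $0, $2, L8  →  {$0:0, $1:3, $2:10, $3:1, $4:1}  ⟨branch taken⟩
[2] slt  $2, $3, $4  →  {$0:0, $1:3, $2:0, $3:1, $4:1}
[8] andi  $4, $0, 7  →  {$0:0, $1:3, $2:0, $3:1, $4:0}

0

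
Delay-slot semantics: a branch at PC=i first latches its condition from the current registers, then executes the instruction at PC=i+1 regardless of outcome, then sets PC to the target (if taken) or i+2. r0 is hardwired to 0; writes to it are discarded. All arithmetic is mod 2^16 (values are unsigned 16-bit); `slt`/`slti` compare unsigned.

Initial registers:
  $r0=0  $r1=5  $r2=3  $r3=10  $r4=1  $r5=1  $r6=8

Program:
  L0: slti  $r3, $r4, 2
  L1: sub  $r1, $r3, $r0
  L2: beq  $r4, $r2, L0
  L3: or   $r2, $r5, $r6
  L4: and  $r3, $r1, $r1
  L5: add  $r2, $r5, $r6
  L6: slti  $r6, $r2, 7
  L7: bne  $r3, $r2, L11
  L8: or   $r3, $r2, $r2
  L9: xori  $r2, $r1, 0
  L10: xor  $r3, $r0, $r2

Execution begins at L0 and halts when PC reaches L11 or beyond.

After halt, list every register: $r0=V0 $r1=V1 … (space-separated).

$r0=0 $r1=1 $r2=9 $r3=9 $r4=1 $r5=1 $r6=0

[0] slti  $r3, $r4, 2  →  {$r0:0, $r1:5, $r2:3, $r3:1, $r4:1, $r5:1, $r6:8}
[1] sub  $r1, $r3, $r0  →  {$r0:0, $r1:1, $r2:3, $r3:1, $r4:1, $r5:1, $r6:8}
[2] beq  $r4, $r2, L0  →  {$r0:0, $r1:1, $r2:3, $r3:1, $r4:1, $r5:1, $r6:8}  ⟨branch fallthrough⟩
[3] or   $r2, $r5, $r6  →  {$r0:0, $r1:1, $r2:9, $r3:1, $r4:1, $r5:1, $r6:8}
[4] and  $r3, $r1, $r1  →  {$r0:0, $r1:1, $r2:9, $r3:1, $r4:1, $r5:1, $r6:8}
[5] add  $r2, $r5, $r6  →  {$r0:0, $r1:1, $r2:9, $r3:1, $r4:1, $r5:1, $r6:8}
[6] slti  $r6, $r2, 7  →  {$r0:0, $r1:1, $r2:9, $r3:1, $r4:1, $r5:1, $r6:0}
[7] bne  $r3, $r2, L11  →  {$r0:0, $r1:1, $r2:9, $r3:1, $r4:1, $r5:1, $r6:0}  ⟨branch taken⟩
[8] or   $r3, $r2, $r2  →  {$r0:0, $r1:1, $r2:9, $r3:9, $r4:1, $r5:1, $r6:0}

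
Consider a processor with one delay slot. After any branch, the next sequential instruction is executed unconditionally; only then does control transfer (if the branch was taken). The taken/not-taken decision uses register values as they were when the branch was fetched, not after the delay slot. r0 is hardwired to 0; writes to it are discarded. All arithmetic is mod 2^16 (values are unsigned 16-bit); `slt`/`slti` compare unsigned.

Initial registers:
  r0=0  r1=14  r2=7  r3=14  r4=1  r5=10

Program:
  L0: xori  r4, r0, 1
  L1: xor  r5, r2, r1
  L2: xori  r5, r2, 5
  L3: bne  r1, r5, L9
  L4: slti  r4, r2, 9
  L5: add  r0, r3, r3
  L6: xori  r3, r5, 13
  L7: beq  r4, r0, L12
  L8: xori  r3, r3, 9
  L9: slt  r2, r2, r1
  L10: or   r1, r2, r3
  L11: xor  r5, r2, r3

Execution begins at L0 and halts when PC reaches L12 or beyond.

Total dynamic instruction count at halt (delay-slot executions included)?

PC=0  xori  r4, r0, 1        | r0=0 r1=14 r2=7 r3=14 r4=1 r5=10
PC=1  xor  r5, r2, r1        | r0=0 r1=14 r2=7 r3=14 r4=1 r5=9
PC=2  xori  r5, r2, 5        | r0=0 r1=14 r2=7 r3=14 r4=1 r5=2
PC=3  bne  r1, r5, L9        | r0=0 r1=14 r2=7 r3=14 r4=1 r5=2  [TAKEN]
PC=4  slti  r4, r2, 9        | r0=0 r1=14 r2=7 r3=14 r4=1 r5=2
PC=9  slt  r2, r2, r1        | r0=0 r1=14 r2=1 r3=14 r4=1 r5=2
PC=10 or   r1, r2, r3        | r0=0 r1=15 r2=1 r3=14 r4=1 r5=2
PC=11 xor  r5, r2, r3        | r0=0 r1=15 r2=1 r3=14 r4=1 r5=15

8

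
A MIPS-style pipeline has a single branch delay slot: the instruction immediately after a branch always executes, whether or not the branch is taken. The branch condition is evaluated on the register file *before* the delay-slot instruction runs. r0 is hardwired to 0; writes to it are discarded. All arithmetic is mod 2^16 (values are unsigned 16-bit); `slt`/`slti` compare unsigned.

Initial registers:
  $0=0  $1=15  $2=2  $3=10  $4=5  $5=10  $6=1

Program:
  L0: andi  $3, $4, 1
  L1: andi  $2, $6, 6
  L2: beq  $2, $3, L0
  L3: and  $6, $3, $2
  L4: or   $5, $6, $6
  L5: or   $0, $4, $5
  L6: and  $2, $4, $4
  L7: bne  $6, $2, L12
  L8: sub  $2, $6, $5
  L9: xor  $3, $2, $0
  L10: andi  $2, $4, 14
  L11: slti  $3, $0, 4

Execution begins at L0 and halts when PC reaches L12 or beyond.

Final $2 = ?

[0] andi  $3, $4, 1  →  {$0:0, $1:15, $2:2, $3:1, $4:5, $5:10, $6:1}
[1] andi  $2, $6, 6  →  {$0:0, $1:15, $2:0, $3:1, $4:5, $5:10, $6:1}
[2] beq  $2, $3, L0  →  {$0:0, $1:15, $2:0, $3:1, $4:5, $5:10, $6:1}  ⟨branch fallthrough⟩
[3] and  $6, $3, $2  →  {$0:0, $1:15, $2:0, $3:1, $4:5, $5:10, $6:0}
[4] or   $5, $6, $6  →  {$0:0, $1:15, $2:0, $3:1, $4:5, $5:0, $6:0}
[5] or   $0, $4, $5  →  {$0:0, $1:15, $2:0, $3:1, $4:5, $5:0, $6:0}
[6] and  $2, $4, $4  →  {$0:0, $1:15, $2:5, $3:1, $4:5, $5:0, $6:0}
[7] bne  $6, $2, L12  →  {$0:0, $1:15, $2:5, $3:1, $4:5, $5:0, $6:0}  ⟨branch taken⟩
[8] sub  $2, $6, $5  →  {$0:0, $1:15, $2:0, $3:1, $4:5, $5:0, $6:0}

0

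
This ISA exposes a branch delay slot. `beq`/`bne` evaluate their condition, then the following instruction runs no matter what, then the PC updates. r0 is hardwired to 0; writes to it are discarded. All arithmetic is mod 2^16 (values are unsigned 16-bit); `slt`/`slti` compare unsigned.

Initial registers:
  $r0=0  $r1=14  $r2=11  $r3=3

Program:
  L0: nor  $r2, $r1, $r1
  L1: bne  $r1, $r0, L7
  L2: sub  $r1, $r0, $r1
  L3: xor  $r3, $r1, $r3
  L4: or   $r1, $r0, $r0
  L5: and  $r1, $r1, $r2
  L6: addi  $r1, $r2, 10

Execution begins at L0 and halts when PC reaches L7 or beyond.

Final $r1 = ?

65522

#0 nor  $r2, $r1, $r1 ; 0/14/65521/3
#1 bne  $r1, $r0, L7 ; 0/14/65521/3 ; →target
#2 sub  $r1, $r0, $r1 ; 0/65522/65521/3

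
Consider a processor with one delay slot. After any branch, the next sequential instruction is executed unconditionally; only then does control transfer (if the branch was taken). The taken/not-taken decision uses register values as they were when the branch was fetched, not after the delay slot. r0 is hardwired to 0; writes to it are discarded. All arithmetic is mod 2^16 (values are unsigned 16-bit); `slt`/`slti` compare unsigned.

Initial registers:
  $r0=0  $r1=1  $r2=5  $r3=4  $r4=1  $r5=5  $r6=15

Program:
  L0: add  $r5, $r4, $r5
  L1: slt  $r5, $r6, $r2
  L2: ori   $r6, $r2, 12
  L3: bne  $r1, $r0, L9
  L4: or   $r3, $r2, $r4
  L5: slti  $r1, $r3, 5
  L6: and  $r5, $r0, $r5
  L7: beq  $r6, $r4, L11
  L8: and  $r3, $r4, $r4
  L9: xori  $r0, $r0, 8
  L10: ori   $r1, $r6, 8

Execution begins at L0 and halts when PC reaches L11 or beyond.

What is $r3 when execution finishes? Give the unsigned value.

  step pc=0: add  $r5, $r4, $r5  regs=(0,1,5,4,1,6,15)
  step pc=1: slt  $r5, $r6, $r2  regs=(0,1,5,4,1,0,15)
  step pc=2: ori   $r6, $r2, 12  regs=(0,1,5,4,1,0,13)
  step pc=3: bne  $r1, $r0, L9  cond=T  regs=(0,1,5,4,1,0,13)
  step pc=4: or   $r3, $r2, $r4  regs=(0,1,5,5,1,0,13)
  step pc=9: xori  $r0, $r0, 8  regs=(0,1,5,5,1,0,13)
  step pc=10: ori   $r1, $r6, 8  regs=(0,13,5,5,1,0,13)

5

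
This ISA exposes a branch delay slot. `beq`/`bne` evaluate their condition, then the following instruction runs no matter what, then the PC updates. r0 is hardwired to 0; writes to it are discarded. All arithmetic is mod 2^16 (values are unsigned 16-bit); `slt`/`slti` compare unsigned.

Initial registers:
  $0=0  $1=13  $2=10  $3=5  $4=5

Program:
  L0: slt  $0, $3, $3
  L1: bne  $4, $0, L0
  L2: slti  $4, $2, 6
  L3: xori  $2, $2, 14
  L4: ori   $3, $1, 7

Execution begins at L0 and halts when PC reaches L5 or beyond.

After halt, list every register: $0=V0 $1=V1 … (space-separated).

$0=0 $1=13 $2=4 $3=15 $4=0

  step pc=0: slt  $0, $3, $3  regs=(0,13,10,5,5)
  step pc=1: bne  $4, $0, L0  cond=T  regs=(0,13,10,5,5)
  step pc=2: slti  $4, $2, 6  regs=(0,13,10,5,0)
  step pc=0: slt  $0, $3, $3  regs=(0,13,10,5,0)
  step pc=1: bne  $4, $0, L0  cond=F  regs=(0,13,10,5,0)
  step pc=2: slti  $4, $2, 6  regs=(0,13,10,5,0)
  step pc=3: xori  $2, $2, 14  regs=(0,13,4,5,0)
  step pc=4: ori   $3, $1, 7  regs=(0,13,4,15,0)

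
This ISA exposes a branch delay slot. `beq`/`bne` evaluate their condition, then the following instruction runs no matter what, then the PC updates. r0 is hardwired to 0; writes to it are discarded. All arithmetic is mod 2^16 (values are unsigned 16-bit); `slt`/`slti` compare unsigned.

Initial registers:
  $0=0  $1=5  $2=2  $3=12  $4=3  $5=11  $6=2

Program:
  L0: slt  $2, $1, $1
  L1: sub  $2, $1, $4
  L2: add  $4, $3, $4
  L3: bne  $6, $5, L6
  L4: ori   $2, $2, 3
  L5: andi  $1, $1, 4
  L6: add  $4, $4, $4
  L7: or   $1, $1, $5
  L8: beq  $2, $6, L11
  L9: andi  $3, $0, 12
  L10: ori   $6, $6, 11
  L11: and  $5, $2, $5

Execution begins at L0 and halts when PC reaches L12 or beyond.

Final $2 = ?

3

PC=0  slt  $2, $1, $1        | $0=0 $1=5 $2=0 $3=12 $4=3 $5=11 $6=2
PC=1  sub  $2, $1, $4        | $0=0 $1=5 $2=2 $3=12 $4=3 $5=11 $6=2
PC=2  add  $4, $3, $4        | $0=0 $1=5 $2=2 $3=12 $4=15 $5=11 $6=2
PC=3  bne  $6, $5, L6        | $0=0 $1=5 $2=2 $3=12 $4=15 $5=11 $6=2  [TAKEN]
PC=4  ori   $2, $2, 3        | $0=0 $1=5 $2=3 $3=12 $4=15 $5=11 $6=2
PC=6  add  $4, $4, $4        | $0=0 $1=5 $2=3 $3=12 $4=30 $5=11 $6=2
PC=7  or   $1, $1, $5        | $0=0 $1=15 $2=3 $3=12 $4=30 $5=11 $6=2
PC=8  beq  $2, $6, L11       | $0=0 $1=15 $2=3 $3=12 $4=30 $5=11 $6=2  [not taken]
PC=9  andi  $3, $0, 12       | $0=0 $1=15 $2=3 $3=0 $4=30 $5=11 $6=2
PC=10 ori   $6, $6, 11       | $0=0 $1=15 $2=3 $3=0 $4=30 $5=11 $6=11
PC=11 and  $5, $2, $5        | $0=0 $1=15 $2=3 $3=0 $4=30 $5=3 $6=11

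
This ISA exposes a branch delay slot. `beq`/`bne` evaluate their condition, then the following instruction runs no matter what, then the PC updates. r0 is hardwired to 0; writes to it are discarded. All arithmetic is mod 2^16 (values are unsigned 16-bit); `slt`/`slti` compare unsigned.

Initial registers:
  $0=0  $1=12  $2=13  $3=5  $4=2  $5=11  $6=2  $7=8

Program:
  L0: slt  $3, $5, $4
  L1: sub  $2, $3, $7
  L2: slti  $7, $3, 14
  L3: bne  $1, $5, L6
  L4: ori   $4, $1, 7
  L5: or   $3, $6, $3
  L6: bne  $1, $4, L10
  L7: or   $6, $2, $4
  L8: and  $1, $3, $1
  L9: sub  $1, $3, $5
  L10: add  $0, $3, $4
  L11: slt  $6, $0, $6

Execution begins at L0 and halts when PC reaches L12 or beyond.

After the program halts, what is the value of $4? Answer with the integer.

  step pc=0: slt  $3, $5, $4  regs=(0,12,13,0,2,11,2,8)
  step pc=1: sub  $2, $3, $7  regs=(0,12,65528,0,2,11,2,8)
  step pc=2: slti  $7, $3, 14  regs=(0,12,65528,0,2,11,2,1)
  step pc=3: bne  $1, $5, L6  cond=T  regs=(0,12,65528,0,2,11,2,1)
  step pc=4: ori   $4, $1, 7  regs=(0,12,65528,0,15,11,2,1)
  step pc=6: bne  $1, $4, L10  cond=T  regs=(0,12,65528,0,15,11,2,1)
  step pc=7: or   $6, $2, $4  regs=(0,12,65528,0,15,11,65535,1)
  step pc=10: add  $0, $3, $4  regs=(0,12,65528,0,15,11,65535,1)
  step pc=11: slt  $6, $0, $6  regs=(0,12,65528,0,15,11,1,1)

15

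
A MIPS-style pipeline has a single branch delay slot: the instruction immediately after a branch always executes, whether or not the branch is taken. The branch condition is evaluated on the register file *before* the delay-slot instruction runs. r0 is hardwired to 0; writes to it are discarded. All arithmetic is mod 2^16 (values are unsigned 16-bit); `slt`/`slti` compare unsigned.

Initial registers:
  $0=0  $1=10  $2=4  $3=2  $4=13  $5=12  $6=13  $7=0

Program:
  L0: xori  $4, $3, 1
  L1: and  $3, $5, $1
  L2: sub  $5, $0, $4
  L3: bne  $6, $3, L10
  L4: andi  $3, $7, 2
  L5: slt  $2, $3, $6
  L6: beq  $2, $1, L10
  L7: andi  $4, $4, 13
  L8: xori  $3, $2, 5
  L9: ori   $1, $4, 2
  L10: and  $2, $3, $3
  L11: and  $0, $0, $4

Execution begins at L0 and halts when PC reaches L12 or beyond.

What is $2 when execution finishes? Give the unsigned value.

0

#0 xori  $4, $3, 1 ; 0/10/4/2/3/12/13/0
#1 and  $3, $5, $1 ; 0/10/4/8/3/12/13/0
#2 sub  $5, $0, $4 ; 0/10/4/8/3/65533/13/0
#3 bne  $6, $3, L10 ; 0/10/4/8/3/65533/13/0 ; →target
#4 andi  $3, $7, 2 ; 0/10/4/0/3/65533/13/0
#10 and  $2, $3, $3 ; 0/10/0/0/3/65533/13/0
#11 and  $0, $0, $4 ; 0/10/0/0/3/65533/13/0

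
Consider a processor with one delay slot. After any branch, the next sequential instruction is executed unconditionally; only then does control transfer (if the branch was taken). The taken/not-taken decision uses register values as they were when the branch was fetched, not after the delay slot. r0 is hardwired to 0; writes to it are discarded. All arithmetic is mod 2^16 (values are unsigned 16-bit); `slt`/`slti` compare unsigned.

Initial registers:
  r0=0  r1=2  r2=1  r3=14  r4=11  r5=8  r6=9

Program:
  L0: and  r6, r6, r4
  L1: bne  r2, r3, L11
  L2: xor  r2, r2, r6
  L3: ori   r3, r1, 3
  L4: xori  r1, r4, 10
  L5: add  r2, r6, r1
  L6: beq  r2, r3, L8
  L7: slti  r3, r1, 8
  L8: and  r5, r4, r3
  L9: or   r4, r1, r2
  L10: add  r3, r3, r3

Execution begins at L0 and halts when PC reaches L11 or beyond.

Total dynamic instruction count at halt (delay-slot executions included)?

  step pc=0: and  r6, r6, r4  regs=(0,2,1,14,11,8,9)
  step pc=1: bne  r2, r3, L11  cond=T  regs=(0,2,1,14,11,8,9)
  step pc=2: xor  r2, r2, r6  regs=(0,2,8,14,11,8,9)

3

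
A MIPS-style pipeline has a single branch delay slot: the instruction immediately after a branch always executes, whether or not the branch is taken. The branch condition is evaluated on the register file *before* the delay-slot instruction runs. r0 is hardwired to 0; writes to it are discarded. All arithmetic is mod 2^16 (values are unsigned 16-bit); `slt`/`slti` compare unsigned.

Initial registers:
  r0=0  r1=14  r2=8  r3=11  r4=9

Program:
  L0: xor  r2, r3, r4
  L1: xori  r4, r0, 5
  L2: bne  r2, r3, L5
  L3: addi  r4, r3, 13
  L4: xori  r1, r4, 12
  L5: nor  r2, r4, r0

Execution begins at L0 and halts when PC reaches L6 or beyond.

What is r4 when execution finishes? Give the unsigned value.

24

PC=0  xor  r2, r3, r4        | r0=0 r1=14 r2=2 r3=11 r4=9
PC=1  xori  r4, r0, 5        | r0=0 r1=14 r2=2 r3=11 r4=5
PC=2  bne  r2, r3, L5        | r0=0 r1=14 r2=2 r3=11 r4=5  [TAKEN]
PC=3  addi  r4, r3, 13       | r0=0 r1=14 r2=2 r3=11 r4=24
PC=5  nor  r2, r4, r0        | r0=0 r1=14 r2=65511 r3=11 r4=24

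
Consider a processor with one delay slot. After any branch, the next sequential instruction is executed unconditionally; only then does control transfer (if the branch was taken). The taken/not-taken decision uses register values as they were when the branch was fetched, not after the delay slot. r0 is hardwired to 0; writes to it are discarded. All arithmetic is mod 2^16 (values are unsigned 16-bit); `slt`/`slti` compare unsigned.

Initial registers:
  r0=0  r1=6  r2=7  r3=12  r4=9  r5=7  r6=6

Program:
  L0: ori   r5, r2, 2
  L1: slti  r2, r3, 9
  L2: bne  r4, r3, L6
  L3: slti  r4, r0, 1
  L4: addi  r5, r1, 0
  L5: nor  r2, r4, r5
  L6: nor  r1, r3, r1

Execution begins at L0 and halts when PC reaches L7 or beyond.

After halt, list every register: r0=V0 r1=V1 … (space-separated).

r0=0 r1=65521 r2=0 r3=12 r4=1 r5=7 r6=6

[0] ori   r5, r2, 2  →  {r0:0, r1:6, r2:7, r3:12, r4:9, r5:7, r6:6}
[1] slti  r2, r3, 9  →  {r0:0, r1:6, r2:0, r3:12, r4:9, r5:7, r6:6}
[2] bne  r4, r3, L6  →  {r0:0, r1:6, r2:0, r3:12, r4:9, r5:7, r6:6}  ⟨branch taken⟩
[3] slti  r4, r0, 1  →  {r0:0, r1:6, r2:0, r3:12, r4:1, r5:7, r6:6}
[6] nor  r1, r3, r1  →  {r0:0, r1:65521, r2:0, r3:12, r4:1, r5:7, r6:6}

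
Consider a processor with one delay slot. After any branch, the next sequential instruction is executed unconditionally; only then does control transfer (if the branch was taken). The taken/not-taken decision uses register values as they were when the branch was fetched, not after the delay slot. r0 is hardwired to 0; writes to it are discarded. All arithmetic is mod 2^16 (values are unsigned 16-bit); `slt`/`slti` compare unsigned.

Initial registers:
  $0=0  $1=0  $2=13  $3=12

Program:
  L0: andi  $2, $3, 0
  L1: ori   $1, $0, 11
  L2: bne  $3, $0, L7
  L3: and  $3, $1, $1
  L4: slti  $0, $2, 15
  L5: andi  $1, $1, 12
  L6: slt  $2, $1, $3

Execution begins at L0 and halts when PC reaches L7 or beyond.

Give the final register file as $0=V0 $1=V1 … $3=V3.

$0=0 $1=11 $2=0 $3=11

  step pc=0: andi  $2, $3, 0  regs=(0,0,0,12)
  step pc=1: ori   $1, $0, 11  regs=(0,11,0,12)
  step pc=2: bne  $3, $0, L7  cond=T  regs=(0,11,0,12)
  step pc=3: and  $3, $1, $1  regs=(0,11,0,11)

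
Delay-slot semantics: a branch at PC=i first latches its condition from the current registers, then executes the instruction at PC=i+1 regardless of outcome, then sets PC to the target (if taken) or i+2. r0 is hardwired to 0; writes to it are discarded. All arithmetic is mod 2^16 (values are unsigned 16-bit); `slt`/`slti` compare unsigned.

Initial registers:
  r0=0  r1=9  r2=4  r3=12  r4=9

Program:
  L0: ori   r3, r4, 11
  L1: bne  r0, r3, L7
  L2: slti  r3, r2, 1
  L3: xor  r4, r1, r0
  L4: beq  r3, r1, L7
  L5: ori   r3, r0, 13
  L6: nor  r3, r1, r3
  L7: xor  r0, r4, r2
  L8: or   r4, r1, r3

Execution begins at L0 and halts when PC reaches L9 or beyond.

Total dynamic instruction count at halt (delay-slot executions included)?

PC=0  ori   r3, r4, 11       | r0=0 r1=9 r2=4 r3=11 r4=9
PC=1  bne  r0, r3, L7        | r0=0 r1=9 r2=4 r3=11 r4=9  [TAKEN]
PC=2  slti  r3, r2, 1        | r0=0 r1=9 r2=4 r3=0 r4=9
PC=7  xor  r0, r4, r2        | r0=0 r1=9 r2=4 r3=0 r4=9
PC=8  or   r4, r1, r3        | r0=0 r1=9 r2=4 r3=0 r4=9

5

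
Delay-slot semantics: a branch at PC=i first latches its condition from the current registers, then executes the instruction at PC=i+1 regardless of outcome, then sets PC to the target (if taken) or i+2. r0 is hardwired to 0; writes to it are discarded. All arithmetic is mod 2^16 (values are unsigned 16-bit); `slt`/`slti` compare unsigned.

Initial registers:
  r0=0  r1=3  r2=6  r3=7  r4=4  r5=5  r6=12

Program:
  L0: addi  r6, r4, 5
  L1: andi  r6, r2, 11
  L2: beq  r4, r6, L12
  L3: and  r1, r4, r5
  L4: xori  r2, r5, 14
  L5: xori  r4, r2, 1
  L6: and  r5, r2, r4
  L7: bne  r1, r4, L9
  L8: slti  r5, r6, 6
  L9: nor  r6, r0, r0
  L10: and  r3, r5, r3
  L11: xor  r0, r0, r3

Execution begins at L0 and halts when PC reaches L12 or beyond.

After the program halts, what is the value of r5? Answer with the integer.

[0] addi  r6, r4, 5  →  {r0:0, r1:3, r2:6, r3:7, r4:4, r5:5, r6:9}
[1] andi  r6, r2, 11  →  {r0:0, r1:3, r2:6, r3:7, r4:4, r5:5, r6:2}
[2] beq  r4, r6, L12  →  {r0:0, r1:3, r2:6, r3:7, r4:4, r5:5, r6:2}  ⟨branch fallthrough⟩
[3] and  r1, r4, r5  →  {r0:0, r1:4, r2:6, r3:7, r4:4, r5:5, r6:2}
[4] xori  r2, r5, 14  →  {r0:0, r1:4, r2:11, r3:7, r4:4, r5:5, r6:2}
[5] xori  r4, r2, 1  →  {r0:0, r1:4, r2:11, r3:7, r4:10, r5:5, r6:2}
[6] and  r5, r2, r4  →  {r0:0, r1:4, r2:11, r3:7, r4:10, r5:10, r6:2}
[7] bne  r1, r4, L9  →  {r0:0, r1:4, r2:11, r3:7, r4:10, r5:10, r6:2}  ⟨branch taken⟩
[8] slti  r5, r6, 6  →  {r0:0, r1:4, r2:11, r3:7, r4:10, r5:1, r6:2}
[9] nor  r6, r0, r0  →  {r0:0, r1:4, r2:11, r3:7, r4:10, r5:1, r6:65535}
[10] and  r3, r5, r3  →  {r0:0, r1:4, r2:11, r3:1, r4:10, r5:1, r6:65535}
[11] xor  r0, r0, r3  →  {r0:0, r1:4, r2:11, r3:1, r4:10, r5:1, r6:65535}

1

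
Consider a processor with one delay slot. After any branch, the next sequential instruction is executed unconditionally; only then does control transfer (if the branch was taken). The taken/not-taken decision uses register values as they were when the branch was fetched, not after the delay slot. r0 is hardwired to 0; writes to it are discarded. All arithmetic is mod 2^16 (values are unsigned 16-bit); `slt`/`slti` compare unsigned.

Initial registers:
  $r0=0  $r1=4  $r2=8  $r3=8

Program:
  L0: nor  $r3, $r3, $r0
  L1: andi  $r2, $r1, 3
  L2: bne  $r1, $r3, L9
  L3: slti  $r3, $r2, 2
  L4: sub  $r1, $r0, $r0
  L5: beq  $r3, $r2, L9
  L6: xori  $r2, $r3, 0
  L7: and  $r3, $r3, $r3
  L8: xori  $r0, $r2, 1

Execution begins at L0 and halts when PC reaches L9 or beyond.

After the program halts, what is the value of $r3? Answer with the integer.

[0] nor  $r3, $r3, $r0  →  {$r0:0, $r1:4, $r2:8, $r3:65527}
[1] andi  $r2, $r1, 3  →  {$r0:0, $r1:4, $r2:0, $r3:65527}
[2] bne  $r1, $r3, L9  →  {$r0:0, $r1:4, $r2:0, $r3:65527}  ⟨branch taken⟩
[3] slti  $r3, $r2, 2  →  {$r0:0, $r1:4, $r2:0, $r3:1}

1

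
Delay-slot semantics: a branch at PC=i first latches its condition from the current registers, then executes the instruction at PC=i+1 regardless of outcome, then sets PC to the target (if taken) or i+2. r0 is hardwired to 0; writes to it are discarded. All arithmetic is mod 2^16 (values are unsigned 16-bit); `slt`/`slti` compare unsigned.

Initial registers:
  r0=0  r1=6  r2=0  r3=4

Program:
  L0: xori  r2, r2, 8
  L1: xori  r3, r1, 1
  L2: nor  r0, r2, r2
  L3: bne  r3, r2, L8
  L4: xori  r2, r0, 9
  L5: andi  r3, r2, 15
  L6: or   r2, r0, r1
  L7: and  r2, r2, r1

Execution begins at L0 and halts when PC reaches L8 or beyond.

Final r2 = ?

9

  step pc=0: xori  r2, r2, 8  regs=(0,6,8,4)
  step pc=1: xori  r3, r1, 1  regs=(0,6,8,7)
  step pc=2: nor  r0, r2, r2  regs=(0,6,8,7)
  step pc=3: bne  r3, r2, L8  cond=T  regs=(0,6,8,7)
  step pc=4: xori  r2, r0, 9  regs=(0,6,9,7)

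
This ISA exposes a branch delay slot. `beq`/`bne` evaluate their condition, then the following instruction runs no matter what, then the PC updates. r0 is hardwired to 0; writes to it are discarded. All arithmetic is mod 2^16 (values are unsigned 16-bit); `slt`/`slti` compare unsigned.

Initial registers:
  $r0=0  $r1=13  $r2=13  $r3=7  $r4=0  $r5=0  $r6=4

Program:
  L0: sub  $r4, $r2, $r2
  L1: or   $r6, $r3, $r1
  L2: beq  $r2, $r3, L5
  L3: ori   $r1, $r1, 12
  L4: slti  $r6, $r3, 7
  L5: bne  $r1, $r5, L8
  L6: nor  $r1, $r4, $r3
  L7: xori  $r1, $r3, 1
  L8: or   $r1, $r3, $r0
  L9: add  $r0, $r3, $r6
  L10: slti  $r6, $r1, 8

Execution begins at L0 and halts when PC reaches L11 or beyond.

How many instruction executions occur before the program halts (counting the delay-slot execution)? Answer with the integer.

10

  step pc=0: sub  $r4, $r2, $r2  regs=(0,13,13,7,0,0,4)
  step pc=1: or   $r6, $r3, $r1  regs=(0,13,13,7,0,0,15)
  step pc=2: beq  $r2, $r3, L5  cond=F  regs=(0,13,13,7,0,0,15)
  step pc=3: ori   $r1, $r1, 12  regs=(0,13,13,7,0,0,15)
  step pc=4: slti  $r6, $r3, 7  regs=(0,13,13,7,0,0,0)
  step pc=5: bne  $r1, $r5, L8  cond=T  regs=(0,13,13,7,0,0,0)
  step pc=6: nor  $r1, $r4, $r3  regs=(0,65528,13,7,0,0,0)
  step pc=8: or   $r1, $r3, $r0  regs=(0,7,13,7,0,0,0)
  step pc=9: add  $r0, $r3, $r6  regs=(0,7,13,7,0,0,0)
  step pc=10: slti  $r6, $r1, 8  regs=(0,7,13,7,0,0,1)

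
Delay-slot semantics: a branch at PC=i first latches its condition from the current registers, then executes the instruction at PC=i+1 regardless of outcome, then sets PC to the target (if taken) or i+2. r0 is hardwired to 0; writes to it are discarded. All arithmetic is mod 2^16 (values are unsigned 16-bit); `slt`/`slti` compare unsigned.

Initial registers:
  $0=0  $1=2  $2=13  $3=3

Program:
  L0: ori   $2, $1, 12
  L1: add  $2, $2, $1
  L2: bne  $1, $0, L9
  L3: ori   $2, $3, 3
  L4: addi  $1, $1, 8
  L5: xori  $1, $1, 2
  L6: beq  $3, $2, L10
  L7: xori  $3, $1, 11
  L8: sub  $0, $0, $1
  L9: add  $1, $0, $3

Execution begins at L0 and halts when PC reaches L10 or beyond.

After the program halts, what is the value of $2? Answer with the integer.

  step pc=0: ori   $2, $1, 12  regs=(0,2,14,3)
  step pc=1: add  $2, $2, $1  regs=(0,2,16,3)
  step pc=2: bne  $1, $0, L9  cond=T  regs=(0,2,16,3)
  step pc=3: ori   $2, $3, 3  regs=(0,2,3,3)
  step pc=9: add  $1, $0, $3  regs=(0,3,3,3)

3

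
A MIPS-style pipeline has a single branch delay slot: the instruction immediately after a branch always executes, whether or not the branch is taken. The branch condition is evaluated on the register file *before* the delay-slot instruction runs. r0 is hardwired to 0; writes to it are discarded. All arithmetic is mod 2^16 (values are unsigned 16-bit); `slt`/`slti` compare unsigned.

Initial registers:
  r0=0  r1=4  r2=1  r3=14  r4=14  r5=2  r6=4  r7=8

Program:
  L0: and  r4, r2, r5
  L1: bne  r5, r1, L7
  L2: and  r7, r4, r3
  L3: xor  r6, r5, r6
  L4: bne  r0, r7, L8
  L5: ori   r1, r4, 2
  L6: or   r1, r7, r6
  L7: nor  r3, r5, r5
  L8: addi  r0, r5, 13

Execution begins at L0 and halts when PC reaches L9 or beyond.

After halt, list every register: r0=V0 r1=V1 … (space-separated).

#0 and  r4, r2, r5 ; 0/4/1/14/0/2/4/8
#1 bne  r5, r1, L7 ; 0/4/1/14/0/2/4/8 ; →target
#2 and  r7, r4, r3 ; 0/4/1/14/0/2/4/0
#7 nor  r3, r5, r5 ; 0/4/1/65533/0/2/4/0
#8 addi  r0, r5, 13 ; 0/4/1/65533/0/2/4/0

r0=0 r1=4 r2=1 r3=65533 r4=0 r5=2 r6=4 r7=0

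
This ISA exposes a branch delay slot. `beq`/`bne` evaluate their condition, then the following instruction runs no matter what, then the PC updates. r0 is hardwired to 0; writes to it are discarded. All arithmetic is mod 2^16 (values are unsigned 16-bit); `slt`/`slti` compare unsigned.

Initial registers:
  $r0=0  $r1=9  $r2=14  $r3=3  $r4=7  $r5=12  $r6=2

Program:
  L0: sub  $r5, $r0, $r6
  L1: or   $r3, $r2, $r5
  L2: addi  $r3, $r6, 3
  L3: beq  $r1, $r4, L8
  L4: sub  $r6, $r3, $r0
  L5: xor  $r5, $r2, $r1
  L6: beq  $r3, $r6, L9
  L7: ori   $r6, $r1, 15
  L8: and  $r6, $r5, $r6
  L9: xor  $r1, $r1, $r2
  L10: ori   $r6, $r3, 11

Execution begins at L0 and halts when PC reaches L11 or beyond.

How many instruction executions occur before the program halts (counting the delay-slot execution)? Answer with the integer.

10

#0 sub  $r5, $r0, $r6 ; 0/9/14/3/7/65534/2
#1 or   $r3, $r2, $r5 ; 0/9/14/65534/7/65534/2
#2 addi  $r3, $r6, 3 ; 0/9/14/5/7/65534/2
#3 beq  $r1, $r4, L8 ; 0/9/14/5/7/65534/2 ; →fallthru
#4 sub  $r6, $r3, $r0 ; 0/9/14/5/7/65534/5
#5 xor  $r5, $r2, $r1 ; 0/9/14/5/7/7/5
#6 beq  $r3, $r6, L9 ; 0/9/14/5/7/7/5 ; →target
#7 ori   $r6, $r1, 15 ; 0/9/14/5/7/7/15
#9 xor  $r1, $r1, $r2 ; 0/7/14/5/7/7/15
#10 ori   $r6, $r3, 11 ; 0/7/14/5/7/7/15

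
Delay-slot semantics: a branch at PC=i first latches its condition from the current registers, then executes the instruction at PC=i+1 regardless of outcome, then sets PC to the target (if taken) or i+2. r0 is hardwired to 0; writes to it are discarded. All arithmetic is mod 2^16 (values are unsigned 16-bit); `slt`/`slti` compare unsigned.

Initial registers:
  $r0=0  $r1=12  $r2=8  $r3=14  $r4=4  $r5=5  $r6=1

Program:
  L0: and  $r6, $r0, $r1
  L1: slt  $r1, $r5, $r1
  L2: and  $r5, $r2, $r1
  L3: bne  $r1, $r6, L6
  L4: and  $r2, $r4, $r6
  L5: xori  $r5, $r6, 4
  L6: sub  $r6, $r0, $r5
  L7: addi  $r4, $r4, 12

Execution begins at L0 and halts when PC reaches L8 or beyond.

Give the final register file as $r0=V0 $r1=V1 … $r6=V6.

PC=0  and  $r6, $r0, $r1     | $r0=0 $r1=12 $r2=8 $r3=14 $r4=4 $r5=5 $r6=0
PC=1  slt  $r1, $r5, $r1     | $r0=0 $r1=1 $r2=8 $r3=14 $r4=4 $r5=5 $r6=0
PC=2  and  $r5, $r2, $r1     | $r0=0 $r1=1 $r2=8 $r3=14 $r4=4 $r5=0 $r6=0
PC=3  bne  $r1, $r6, L6      | $r0=0 $r1=1 $r2=8 $r3=14 $r4=4 $r5=0 $r6=0  [TAKEN]
PC=4  and  $r2, $r4, $r6     | $r0=0 $r1=1 $r2=0 $r3=14 $r4=4 $r5=0 $r6=0
PC=6  sub  $r6, $r0, $r5     | $r0=0 $r1=1 $r2=0 $r3=14 $r4=4 $r5=0 $r6=0
PC=7  addi  $r4, $r4, 12     | $r0=0 $r1=1 $r2=0 $r3=14 $r4=16 $r5=0 $r6=0

$r0=0 $r1=1 $r2=0 $r3=14 $r4=16 $r5=0 $r6=0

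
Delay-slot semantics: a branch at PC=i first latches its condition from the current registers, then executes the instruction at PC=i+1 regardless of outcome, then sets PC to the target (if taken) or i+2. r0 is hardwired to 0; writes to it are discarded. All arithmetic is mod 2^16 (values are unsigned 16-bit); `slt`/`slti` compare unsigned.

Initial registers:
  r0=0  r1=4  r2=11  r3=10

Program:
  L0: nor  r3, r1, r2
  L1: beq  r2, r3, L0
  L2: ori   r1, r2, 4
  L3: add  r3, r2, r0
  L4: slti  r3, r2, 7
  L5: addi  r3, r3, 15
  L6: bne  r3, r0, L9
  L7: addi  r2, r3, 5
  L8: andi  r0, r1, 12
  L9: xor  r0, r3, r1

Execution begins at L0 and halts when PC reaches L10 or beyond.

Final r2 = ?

#0 nor  r3, r1, r2 ; 0/4/11/65520
#1 beq  r2, r3, L0 ; 0/4/11/65520 ; →fallthru
#2 ori   r1, r2, 4 ; 0/15/11/65520
#3 add  r3, r2, r0 ; 0/15/11/11
#4 slti  r3, r2, 7 ; 0/15/11/0
#5 addi  r3, r3, 15 ; 0/15/11/15
#6 bne  r3, r0, L9 ; 0/15/11/15 ; →target
#7 addi  r2, r3, 5 ; 0/15/20/15
#9 xor  r0, r3, r1 ; 0/15/20/15

20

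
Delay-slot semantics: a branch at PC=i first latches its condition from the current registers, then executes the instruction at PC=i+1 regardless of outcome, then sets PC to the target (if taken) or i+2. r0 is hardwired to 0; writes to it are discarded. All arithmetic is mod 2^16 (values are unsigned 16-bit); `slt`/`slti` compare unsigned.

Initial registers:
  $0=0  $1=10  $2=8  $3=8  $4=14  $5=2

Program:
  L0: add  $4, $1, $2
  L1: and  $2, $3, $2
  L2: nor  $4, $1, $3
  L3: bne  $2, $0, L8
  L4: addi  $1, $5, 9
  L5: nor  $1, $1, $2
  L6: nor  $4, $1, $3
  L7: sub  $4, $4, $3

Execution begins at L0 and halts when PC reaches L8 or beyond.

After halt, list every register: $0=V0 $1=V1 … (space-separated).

  step pc=0: add  $4, $1, $2  regs=(0,10,8,8,18,2)
  step pc=1: and  $2, $3, $2  regs=(0,10,8,8,18,2)
  step pc=2: nor  $4, $1, $3  regs=(0,10,8,8,65525,2)
  step pc=3: bne  $2, $0, L8  cond=T  regs=(0,10,8,8,65525,2)
  step pc=4: addi  $1, $5, 9  regs=(0,11,8,8,65525,2)

$0=0 $1=11 $2=8 $3=8 $4=65525 $5=2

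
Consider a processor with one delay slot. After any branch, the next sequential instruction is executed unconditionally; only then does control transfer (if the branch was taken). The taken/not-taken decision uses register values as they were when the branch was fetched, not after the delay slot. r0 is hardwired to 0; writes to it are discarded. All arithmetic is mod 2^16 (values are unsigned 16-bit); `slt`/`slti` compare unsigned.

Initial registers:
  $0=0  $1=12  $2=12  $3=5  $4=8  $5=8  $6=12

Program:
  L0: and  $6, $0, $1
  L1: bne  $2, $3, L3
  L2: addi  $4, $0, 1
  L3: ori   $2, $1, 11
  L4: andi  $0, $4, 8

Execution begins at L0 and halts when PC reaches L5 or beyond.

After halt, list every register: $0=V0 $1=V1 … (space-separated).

PC=0  and  $6, $0, $1        | $0=0 $1=12 $2=12 $3=5 $4=8 $5=8 $6=0
PC=1  bne  $2, $3, L3        | $0=0 $1=12 $2=12 $3=5 $4=8 $5=8 $6=0  [TAKEN]
PC=2  addi  $4, $0, 1        | $0=0 $1=12 $2=12 $3=5 $4=1 $5=8 $6=0
PC=3  ori   $2, $1, 11       | $0=0 $1=12 $2=15 $3=5 $4=1 $5=8 $6=0
PC=4  andi  $0, $4, 8        | $0=0 $1=12 $2=15 $3=5 $4=1 $5=8 $6=0

$0=0 $1=12 $2=15 $3=5 $4=1 $5=8 $6=0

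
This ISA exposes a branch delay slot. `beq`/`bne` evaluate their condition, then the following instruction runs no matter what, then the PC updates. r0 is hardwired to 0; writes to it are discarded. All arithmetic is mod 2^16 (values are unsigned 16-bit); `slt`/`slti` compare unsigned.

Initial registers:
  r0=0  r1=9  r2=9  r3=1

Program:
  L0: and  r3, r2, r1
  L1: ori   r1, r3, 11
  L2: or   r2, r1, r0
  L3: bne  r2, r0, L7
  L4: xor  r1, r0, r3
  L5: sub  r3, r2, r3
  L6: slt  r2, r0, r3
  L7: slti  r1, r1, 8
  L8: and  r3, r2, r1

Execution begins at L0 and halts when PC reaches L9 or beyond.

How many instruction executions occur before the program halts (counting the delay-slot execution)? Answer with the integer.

  step pc=0: and  r3, r2, r1  regs=(0,9,9,9)
  step pc=1: ori   r1, r3, 11  regs=(0,11,9,9)
  step pc=2: or   r2, r1, r0  regs=(0,11,11,9)
  step pc=3: bne  r2, r0, L7  cond=T  regs=(0,11,11,9)
  step pc=4: xor  r1, r0, r3  regs=(0,9,11,9)
  step pc=7: slti  r1, r1, 8  regs=(0,0,11,9)
  step pc=8: and  r3, r2, r1  regs=(0,0,11,0)

7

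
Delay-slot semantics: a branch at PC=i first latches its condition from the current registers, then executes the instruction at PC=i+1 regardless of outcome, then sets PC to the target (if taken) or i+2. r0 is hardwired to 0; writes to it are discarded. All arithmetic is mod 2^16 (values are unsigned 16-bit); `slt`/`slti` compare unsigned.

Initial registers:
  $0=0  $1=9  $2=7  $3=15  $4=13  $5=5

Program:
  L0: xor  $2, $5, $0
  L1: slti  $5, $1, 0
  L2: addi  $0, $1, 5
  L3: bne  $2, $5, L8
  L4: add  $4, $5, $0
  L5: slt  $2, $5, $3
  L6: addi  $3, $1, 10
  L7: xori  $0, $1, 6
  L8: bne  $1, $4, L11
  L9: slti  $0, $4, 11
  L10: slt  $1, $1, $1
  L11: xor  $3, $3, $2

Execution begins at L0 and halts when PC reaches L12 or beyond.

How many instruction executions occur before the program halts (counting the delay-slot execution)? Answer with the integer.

  step pc=0: xor  $2, $5, $0  regs=(0,9,5,15,13,5)
  step pc=1: slti  $5, $1, 0  regs=(0,9,5,15,13,0)
  step pc=2: addi  $0, $1, 5  regs=(0,9,5,15,13,0)
  step pc=3: bne  $2, $5, L8  cond=T  regs=(0,9,5,15,13,0)
  step pc=4: add  $4, $5, $0  regs=(0,9,5,15,0,0)
  step pc=8: bne  $1, $4, L11  cond=T  regs=(0,9,5,15,0,0)
  step pc=9: slti  $0, $4, 11  regs=(0,9,5,15,0,0)
  step pc=11: xor  $3, $3, $2  regs=(0,9,5,10,0,0)

8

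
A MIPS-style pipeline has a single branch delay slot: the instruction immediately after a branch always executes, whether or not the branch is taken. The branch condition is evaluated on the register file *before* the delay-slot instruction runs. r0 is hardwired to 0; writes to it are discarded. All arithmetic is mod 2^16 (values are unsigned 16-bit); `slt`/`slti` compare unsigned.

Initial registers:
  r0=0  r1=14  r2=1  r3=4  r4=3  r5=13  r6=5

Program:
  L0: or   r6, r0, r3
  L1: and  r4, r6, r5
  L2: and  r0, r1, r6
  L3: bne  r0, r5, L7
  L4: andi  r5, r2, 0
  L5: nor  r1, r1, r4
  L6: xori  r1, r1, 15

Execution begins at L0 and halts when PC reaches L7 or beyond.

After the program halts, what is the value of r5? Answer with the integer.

#0 or   r6, r0, r3 ; 0/14/1/4/3/13/4
#1 and  r4, r6, r5 ; 0/14/1/4/4/13/4
#2 and  r0, r1, r6 ; 0/14/1/4/4/13/4
#3 bne  r0, r5, L7 ; 0/14/1/4/4/13/4 ; →target
#4 andi  r5, r2, 0 ; 0/14/1/4/4/0/4

0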